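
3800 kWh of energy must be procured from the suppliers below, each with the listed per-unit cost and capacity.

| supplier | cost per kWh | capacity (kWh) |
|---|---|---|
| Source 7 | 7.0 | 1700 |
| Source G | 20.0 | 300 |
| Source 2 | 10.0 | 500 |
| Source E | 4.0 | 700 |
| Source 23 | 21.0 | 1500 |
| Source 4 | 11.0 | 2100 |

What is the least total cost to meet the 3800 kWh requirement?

29600

Fill from the cheapest supplier first.
Take 700 from Source E at 4.0 — need 3100 more.
Source 7 (7.0): use full 1700 — 1400 kWh to go.
Source 2 (10.0): use full 500 — 900 kWh to go.
Source 4 at 11.0: take 900 of its 2100 — requirement met.
Source G, Source 23: unused.
Cost = 700×4.0 + 1700×7.0 + 500×10.0 + 900×11.0 = 29600.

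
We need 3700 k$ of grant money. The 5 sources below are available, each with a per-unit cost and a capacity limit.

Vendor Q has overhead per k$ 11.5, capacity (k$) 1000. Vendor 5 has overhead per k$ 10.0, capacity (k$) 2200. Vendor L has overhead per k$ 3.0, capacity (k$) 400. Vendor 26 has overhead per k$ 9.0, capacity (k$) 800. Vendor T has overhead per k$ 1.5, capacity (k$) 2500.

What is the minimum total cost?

12150

Use sources in increasing cost order.
Take 2500 from Vendor T at 1.5 ; need 1200 more.
Vendor L (3.0): use full 400 ; 800 k$ to go.
Take 800 from Vendor 26 at 9.0 ; need 0 more.
Vendor 5, Vendor Q: unused.
Cost = 2500×1.5 + 400×3.0 + 800×9.0 = 12150.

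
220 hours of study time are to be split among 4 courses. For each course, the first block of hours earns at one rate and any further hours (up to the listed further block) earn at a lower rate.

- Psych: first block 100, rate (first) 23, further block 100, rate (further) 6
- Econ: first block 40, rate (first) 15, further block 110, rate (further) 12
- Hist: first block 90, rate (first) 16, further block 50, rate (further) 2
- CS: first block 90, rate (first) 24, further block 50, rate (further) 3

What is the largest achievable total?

4940

Treat each block as its own option and order by rate: CS/first 24 > Psych/first 23 > Hist/first 16 > Econ/first 15 > Econ/second 12 > Psych/second 6 > CS/second 3 > Hist/second 2.
CS first at 24: fill all 90 — 130 left.
Psych first at 23: fill all 100 — 30 left.
Hist/first: +30 of 90 at 16; pool empty.
Total = 24×90 + 23×100 + 16×30 = 4940.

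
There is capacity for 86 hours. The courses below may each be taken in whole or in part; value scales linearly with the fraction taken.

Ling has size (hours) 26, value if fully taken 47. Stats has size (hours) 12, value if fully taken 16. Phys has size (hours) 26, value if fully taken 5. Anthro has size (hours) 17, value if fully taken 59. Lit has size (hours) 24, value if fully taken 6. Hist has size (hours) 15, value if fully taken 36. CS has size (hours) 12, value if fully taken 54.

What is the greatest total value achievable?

Rank by value-to-size ratio: CS 54/12≈4.5, Anthro 59/17≈3.47, Hist 36/15≈2.4, Ling 47/26≈1.81, Stats 16/12≈1.33, Lit 6/24≈0.25, Phys 5/26≈0.192.
Take all of CS (12 hours, value 54) — 74 hours left.
All 17 hours of Anthro fit (value 59) — 57 remain.
Take all of Hist (15 hours, value 36) — 42 hours left.
Take all of Ling (26 hours, value 47) — 16 hours left.
Take all of Stats (12 hours, value 16) — 4 hours left.
Fill the last 4 hours with part of Lit: 4/24 of it earns 1.
Total value = 213.

213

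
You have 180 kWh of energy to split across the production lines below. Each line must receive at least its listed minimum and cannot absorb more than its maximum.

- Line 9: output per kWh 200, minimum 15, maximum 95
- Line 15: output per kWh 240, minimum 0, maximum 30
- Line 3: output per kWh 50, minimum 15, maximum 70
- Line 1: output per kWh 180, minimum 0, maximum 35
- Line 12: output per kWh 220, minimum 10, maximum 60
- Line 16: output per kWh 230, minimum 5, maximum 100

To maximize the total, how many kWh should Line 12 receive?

20

Meeting every minimum uses 15+0+15+0+10+5 = 45 kWh, leaving 135.
Rank by output per kWh: Line 15 240 > Line 16 230 > Line 12 220 > Line 9 200 > Line 1 180 > Line 3 50.
Give Line 15 30 more to hit its cap of 30 → 105 left.
Line 16: +95 to 100 (cap) → 10 left.
Only 10 left; Line 12 takes them to reach 20.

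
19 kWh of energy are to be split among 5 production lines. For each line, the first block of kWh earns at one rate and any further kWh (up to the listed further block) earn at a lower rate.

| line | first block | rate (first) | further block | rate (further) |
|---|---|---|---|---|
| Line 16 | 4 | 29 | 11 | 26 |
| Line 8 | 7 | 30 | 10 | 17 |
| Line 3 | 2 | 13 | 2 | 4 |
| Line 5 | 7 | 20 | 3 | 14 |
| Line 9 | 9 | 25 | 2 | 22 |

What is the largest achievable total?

534

Rank every tier by rate: Line 8/tier1 30 > Line 16/tier1 29 > Line 16/tier2 26 > Line 9/tier1 25 > Line 9/tier2 22 > Line 5/tier1 20 > Line 8/tier2 17 > Line 5/tier2 14 > Line 3/tier1 13 > Line 3/tier2 4.
Line 8 tier1 at 30: fill all 7 ; 12 left.
Line 16 tier1 at 29: fill all 4 ; 8 left.
Line 16 tier2 at 26: only 8 left, fill 8.
Total = 30×7 + 29×4 + 26×8 = 534.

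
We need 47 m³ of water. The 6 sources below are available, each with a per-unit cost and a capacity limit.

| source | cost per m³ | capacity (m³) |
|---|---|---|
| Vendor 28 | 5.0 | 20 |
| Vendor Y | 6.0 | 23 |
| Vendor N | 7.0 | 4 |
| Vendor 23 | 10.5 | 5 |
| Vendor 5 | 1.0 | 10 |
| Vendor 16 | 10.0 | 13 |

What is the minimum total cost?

212

Fill from the cheapest source first.
Vendor 5 (1.0): use full 10 ; 37 m³ to go.
Vendor 28 (5.0): use full 20 ; 17 m³ to go.
Take 17 from Vendor Y at 6.0 to finish.
Vendor N, Vendor 16, Vendor 23: unused.
Cost = 10×1.0 + 20×5.0 + 17×6.0 = 212.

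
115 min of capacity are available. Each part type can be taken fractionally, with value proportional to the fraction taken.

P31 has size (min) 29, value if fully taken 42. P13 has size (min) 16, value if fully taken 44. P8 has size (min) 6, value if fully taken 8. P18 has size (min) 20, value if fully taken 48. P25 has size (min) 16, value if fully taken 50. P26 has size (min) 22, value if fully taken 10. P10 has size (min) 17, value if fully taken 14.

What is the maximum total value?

211

Sort by value density: P25 50/16≈3.12, P13 44/16≈2.75, P18 48/20≈2.4, P31 42/29≈1.45, P8 8/6≈1.33, P10 14/17≈0.824, P26 10/22≈0.455.
All 16 min of P25 fit (value 50) — 99 remain.
All 16 min of P13 fit (value 44) — 83 remain.
All 20 min of P18 fit (value 48) — 63 remain.
Take all of P31 (29 min, value 42) — 34 min left.
All 6 min of P8 fit (value 8) — 28 remain.
All 17 min of P10 fit (value 14) — 11 remain.
Fill the last 11 min with part of P26: 11/22 of it earns 5.
Total value = 211.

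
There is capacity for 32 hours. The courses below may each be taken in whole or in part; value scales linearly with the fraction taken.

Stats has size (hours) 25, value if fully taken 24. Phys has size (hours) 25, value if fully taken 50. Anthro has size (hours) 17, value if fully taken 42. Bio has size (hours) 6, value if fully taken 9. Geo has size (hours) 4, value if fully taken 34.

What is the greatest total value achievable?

98

Best value per unit of size first: Geo 34/4≈8.5, Anthro 42/17≈2.47, Phys 50/25≈2, Bio 9/6≈1.5, Stats 24/25≈0.96.
Geo: take in full, 4 hours for value 34 ; 28 left.
All 17 hours of Anthro fit (value 42) ; 11 remain.
Fill the last 11 hours with part of Phys: 11/25 of it earns 22.
Total value = 98.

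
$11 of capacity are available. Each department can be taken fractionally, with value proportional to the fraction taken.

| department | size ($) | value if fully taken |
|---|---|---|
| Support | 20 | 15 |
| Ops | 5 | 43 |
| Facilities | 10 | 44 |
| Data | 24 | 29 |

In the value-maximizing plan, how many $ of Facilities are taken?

6

Rank by value-to-size ratio: Ops 43/5≈8.6, Facilities 44/10≈4.4, Data 29/24≈1.21, Support 15/20≈0.75.
Take all of Ops (5 $, value 43) → 6 $ left.
Fill the last 6 $ with part of Facilities: 6/10 of it earns 26.4.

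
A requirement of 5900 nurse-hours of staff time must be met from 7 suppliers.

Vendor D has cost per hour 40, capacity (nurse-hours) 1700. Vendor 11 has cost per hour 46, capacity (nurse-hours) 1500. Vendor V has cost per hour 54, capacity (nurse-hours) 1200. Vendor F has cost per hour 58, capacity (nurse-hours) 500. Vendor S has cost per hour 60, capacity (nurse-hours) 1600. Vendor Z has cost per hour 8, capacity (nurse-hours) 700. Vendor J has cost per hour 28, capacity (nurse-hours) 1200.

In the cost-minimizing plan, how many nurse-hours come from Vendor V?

800

Fill from the cheapest supplier first.
Vendor Z at 8: take all 700 nurse-hours ; 5200 still needed.
Vendor J (28): use full 1200 ; 4000 nurse-hours to go.
Vendor D (40): use full 1700 ; 2300 nurse-hours to go.
Vendor 11 at 46: take all 1500 nurse-hours ; 800 still needed.
Vendor V at 54: take 800 of its 1200 ; requirement met.
Vendor F, Vendor S: unused.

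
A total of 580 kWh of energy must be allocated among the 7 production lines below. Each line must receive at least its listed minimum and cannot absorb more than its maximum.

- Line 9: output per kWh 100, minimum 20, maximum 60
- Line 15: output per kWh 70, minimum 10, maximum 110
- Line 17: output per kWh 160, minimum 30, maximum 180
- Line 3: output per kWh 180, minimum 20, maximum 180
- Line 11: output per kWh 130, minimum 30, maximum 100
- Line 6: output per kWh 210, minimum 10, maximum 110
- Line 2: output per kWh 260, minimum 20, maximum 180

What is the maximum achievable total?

Meeting every minimum uses 20+10+30+20+30+10+20 = 140 kWh, leaving 440.
Highest output per kWh first: Line 2 260 > Line 6 210 > Line 3 180 > Line 17 160 > Line 11 130 > Line 9 100 > Line 15 70.
Line 2 takes 160 more to reach its cap of 180 ; 280 left.
Line 6: +100 to 110 (cap) ; 180 left.
Line 3 takes 160 more to reach its cap of 180 ; 20 left.
Line 17: +20 (room for 150) → 50. Pool exhausted.
Total = 100×20 + 70×10 + 160×50 + 180×180 + 130×30 + 210×110 + 260×180 = 116900.

116900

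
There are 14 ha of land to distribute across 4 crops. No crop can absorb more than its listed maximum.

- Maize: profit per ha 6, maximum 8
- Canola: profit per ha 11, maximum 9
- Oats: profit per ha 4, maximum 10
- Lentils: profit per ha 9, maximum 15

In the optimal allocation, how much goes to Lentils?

5

Rank by profit per ha: Canola 11 > Lentils 9 > Maize 6 > Oats 4.
Canola takes 9 to reach its cap of 9 ; 5 left.
Only 5 left; Lentils takes them to reach 5.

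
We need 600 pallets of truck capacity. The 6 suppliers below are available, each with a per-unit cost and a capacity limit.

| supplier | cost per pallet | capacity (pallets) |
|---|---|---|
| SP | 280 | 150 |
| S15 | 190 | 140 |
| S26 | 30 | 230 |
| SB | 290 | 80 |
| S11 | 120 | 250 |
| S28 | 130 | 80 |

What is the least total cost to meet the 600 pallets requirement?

54900

Fill from the cheapest supplier first.
S26 (30): use full 230 → 370 pallets to go.
Take 250 from S11 at 120 → need 120 more.
S28 (130): use full 80 → 40 pallets to go.
S15 at 190: take 40 of its 140 → requirement met.
SP, SB: unused.
Cost = 230×30 + 250×120 + 80×130 + 40×190 = 54900.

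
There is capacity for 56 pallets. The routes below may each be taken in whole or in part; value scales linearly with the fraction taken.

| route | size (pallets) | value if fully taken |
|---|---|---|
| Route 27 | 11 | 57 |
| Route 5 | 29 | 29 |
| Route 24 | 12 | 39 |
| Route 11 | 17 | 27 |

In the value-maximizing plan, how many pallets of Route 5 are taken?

Rank by value-to-size ratio: Route 27 57/11≈5.18, Route 24 39/12≈3.25, Route 11 27/17≈1.59, Route 5 29/29≈1.
All 11 pallets of Route 27 fit (value 57) — 45 remain.
All 12 pallets of Route 24 fit (value 39) — 33 remain.
All 17 pallets of Route 11 fit (value 27) — 16 remain.
Fill the last 16 pallets with part of Route 5: 16/29 of it earns 16.

16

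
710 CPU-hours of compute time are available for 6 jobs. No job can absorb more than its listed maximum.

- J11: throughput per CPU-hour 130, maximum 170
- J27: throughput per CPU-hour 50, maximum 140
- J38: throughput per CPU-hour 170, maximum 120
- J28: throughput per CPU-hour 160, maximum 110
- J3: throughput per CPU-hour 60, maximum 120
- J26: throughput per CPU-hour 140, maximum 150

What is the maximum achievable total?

90300

Order the jobs by throughput per CPU-hour: J38 170 > J28 160 > J26 140 > J11 130 > J3 60 > J27 50.
Give J38 120 to hit its cap of 120 ; 590 left.
J28: +110 to 110 (cap) ; 480 left.
J26: +150 to 150 (cap) ; 330 left.
J11: +170 to 170 (cap) ; 160 left.
J3: +120 to 120 (cap) ; 40 left.
Only 40 left; J27 takes them to reach 40.
Total = 130×170 + 50×40 + 170×120 + 160×110 + 60×120 + 140×150 = 90300.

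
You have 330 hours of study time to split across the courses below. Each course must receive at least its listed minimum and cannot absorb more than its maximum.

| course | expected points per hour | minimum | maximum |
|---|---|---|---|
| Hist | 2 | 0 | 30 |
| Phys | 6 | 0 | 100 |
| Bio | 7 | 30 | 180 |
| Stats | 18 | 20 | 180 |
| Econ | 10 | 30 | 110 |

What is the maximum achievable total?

4620

Meeting every minimum uses 0+0+30+20+30 = 80 hours, leaving 250.
Rank by expected points per hour: Stats 18 > Econ 10 > Bio 7 > Phys 6 > Hist 2.
Give Stats 160 more to hit its cap of 180 ; 90 left.
Econ takes 80 more to reach its cap of 110 ; 10 left.
Only 10 left; Bio takes them to reach 40.
Total = 7×40 + 18×180 + 10×110 = 4620.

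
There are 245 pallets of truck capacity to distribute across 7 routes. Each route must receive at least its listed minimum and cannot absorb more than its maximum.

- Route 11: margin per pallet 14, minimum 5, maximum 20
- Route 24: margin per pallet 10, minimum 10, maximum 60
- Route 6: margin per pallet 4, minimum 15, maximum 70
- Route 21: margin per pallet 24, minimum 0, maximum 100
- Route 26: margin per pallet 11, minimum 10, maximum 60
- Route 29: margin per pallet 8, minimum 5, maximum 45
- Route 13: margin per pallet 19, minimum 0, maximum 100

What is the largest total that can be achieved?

Meeting every minimum uses 5+10+15+0+10+5+0 = 45 pallets, leaving 200.
Highest margin per pallet first: Route 21 24 > Route 13 19 > Route 11 14 > Route 26 11 > Route 24 10 > Route 29 8 > Route 6 4.
Route 21: +100 to 100 (cap) — 100 left.
Give Route 13 100 more to hit its cap of 100 — 0 left.
Total = 14×5 + 10×10 + 4×15 + 24×100 + 11×10 + 8×5 + 19×100 = 4680.

4680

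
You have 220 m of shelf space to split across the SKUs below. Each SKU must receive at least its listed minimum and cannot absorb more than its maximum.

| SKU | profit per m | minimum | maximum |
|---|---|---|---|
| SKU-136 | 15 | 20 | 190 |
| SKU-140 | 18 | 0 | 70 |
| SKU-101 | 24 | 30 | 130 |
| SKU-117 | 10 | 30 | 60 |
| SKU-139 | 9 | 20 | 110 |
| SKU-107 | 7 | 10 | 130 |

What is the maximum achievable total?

Meeting every minimum uses 20+0+30+30+20+10 = 110 m, leaving 110.
Highest profit per m first: SKU-101 24 > SKU-140 18 > SKU-136 15 > SKU-117 10 > SKU-139 9 > SKU-107 7.
SKU-101: +100 to 130 (cap) → 10 left.
SKU-140: +10 (room for 70) → 10. Pool exhausted.
Total = 15×20 + 18×10 + 24×130 + 10×30 + 9×20 + 7×10 = 4150.

4150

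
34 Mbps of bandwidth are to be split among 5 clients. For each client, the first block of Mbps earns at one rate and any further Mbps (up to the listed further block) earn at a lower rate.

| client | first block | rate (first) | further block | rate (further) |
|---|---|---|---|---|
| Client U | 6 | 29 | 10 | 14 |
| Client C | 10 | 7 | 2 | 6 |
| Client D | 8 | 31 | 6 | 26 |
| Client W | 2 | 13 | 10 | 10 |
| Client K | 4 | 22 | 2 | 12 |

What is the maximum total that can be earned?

Rank every tier by rate: Client D/T1 31 > Client U/T1 29 > Client D/T2 26 > Client K/T1 22 > Client U/T2 14 > Client W/T1 13 > Client K/T2 12 > Client W/T2 10 > Client C/T1 7 > Client C/T2 6.
Client D T1 at 31: fill all 8 → 26 left.
Client U/T1 (29): +6 → 20 left.
Client D T2 at 26: fill all 6 → 14 left.
Fill Client K T1 block (4 at 22) → 10 left.
Fill Client U T2 block (10 at 14) → 0 left.
Total = 31×8 + 29×6 + 26×6 + 22×4 + 14×10 = 806.

806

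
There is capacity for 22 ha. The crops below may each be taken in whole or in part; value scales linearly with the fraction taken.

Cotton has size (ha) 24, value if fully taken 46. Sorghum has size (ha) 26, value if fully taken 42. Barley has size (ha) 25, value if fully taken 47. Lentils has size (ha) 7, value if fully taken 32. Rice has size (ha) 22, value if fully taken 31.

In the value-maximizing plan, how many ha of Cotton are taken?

Best value per unit of size first: Lentils 32/7≈4.57, Cotton 46/24≈1.92, Barley 47/25≈1.88, Sorghum 42/26≈1.62, Rice 31/22≈1.41.
Take all of Lentils (7 ha, value 32) — 15 ha left.
Only 15 ha remain; take 15/24 of Cotton for value 46×15/24 = 28.75.

15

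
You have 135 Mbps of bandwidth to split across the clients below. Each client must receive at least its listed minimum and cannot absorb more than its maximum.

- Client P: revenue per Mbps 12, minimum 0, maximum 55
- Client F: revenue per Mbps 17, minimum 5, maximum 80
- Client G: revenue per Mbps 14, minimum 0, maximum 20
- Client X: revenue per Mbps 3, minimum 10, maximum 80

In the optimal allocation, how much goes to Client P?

Meeting every minimum uses 0+5+0+10 = 15 Mbps, leaving 120.
Rank by revenue per Mbps: Client F 17 > Client G 14 > Client P 12 > Client X 3.
Client F: +75 to 80 (cap) → 45 left.
Give Client G 20 more to hit its cap of 20 → 25 left.
Only 25 left; Client P takes them to reach 25.

25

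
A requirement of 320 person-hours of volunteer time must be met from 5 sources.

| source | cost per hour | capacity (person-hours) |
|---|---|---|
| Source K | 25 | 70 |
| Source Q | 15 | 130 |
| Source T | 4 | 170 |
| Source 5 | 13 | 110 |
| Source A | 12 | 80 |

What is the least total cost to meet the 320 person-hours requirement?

2550

Fill from the cheapest source first.
Take 170 from Source T at 4 ; need 150 more.
Source A at 12: take all 80 person-hours ; 70 still needed.
Source 5 (13): take the remaining 70 ; done.
Source Q, Source K: unused.
Cost = 170×4 + 80×12 + 70×13 = 2550.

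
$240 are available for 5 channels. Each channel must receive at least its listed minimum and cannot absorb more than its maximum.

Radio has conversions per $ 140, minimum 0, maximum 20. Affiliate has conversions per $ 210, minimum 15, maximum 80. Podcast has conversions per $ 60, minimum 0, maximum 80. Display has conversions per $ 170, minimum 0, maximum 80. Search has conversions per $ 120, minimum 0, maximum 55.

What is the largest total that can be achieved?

Meeting every minimum uses 0+15+0+0+0 = 15 $, leaving 225.
Highest conversions per $ first: Affiliate 210 > Display 170 > Radio 140 > Search 120 > Podcast 60.
Give Affiliate 65 more to hit its cap of 80 — 160 left.
Give Display 80 more to hit its cap of 80 — 80 left.
Radio: +20 to 20 (cap) — 60 left.
Give Search 55 more to hit its cap of 55 — 5 left.
Only 5 left; Podcast takes them to reach 5.
Total = 140×20 + 210×80 + 60×5 + 170×80 + 120×55 = 40100.

40100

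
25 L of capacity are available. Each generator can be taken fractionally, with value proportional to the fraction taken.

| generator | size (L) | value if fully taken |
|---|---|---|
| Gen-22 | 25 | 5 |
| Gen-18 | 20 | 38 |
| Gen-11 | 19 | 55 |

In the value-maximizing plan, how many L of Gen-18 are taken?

6

Best value per unit of size first: Gen-11 55/19≈2.89, Gen-18 38/20≈1.9, Gen-22 5/25≈0.2.
All 19 L of Gen-11 fit (value 55) ; 6 remain.
Only 6 L remain; take 6/20 of Gen-18 for value 38×6/20 = 11.4.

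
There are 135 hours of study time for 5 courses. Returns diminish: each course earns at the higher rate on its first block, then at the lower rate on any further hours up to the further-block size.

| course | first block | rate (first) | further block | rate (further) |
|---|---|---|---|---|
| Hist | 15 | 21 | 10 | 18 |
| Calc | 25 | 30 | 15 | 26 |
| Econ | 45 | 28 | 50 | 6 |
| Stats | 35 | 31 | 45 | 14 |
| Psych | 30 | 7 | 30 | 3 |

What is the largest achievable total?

Rank every tier by rate: Stats/T1 31 > Calc/T1 30 > Econ/T1 28 > Calc/T2 26 > Hist/T1 21 > Hist/T2 18 > Stats/T2 14 > Psych/T1 7 > Econ/T2 6 > Psych/T2 3.
Stats T1 at 31: fill all 35 → 100 left.
Calc/T1 (30): +25 → 75 left.
Econ/T1 (28): +45 → 30 left.
Fill Calc T2 block (15 at 26) → 15 left.
Hist/T1 (21): +15 → 0 left.
Total = 31×35 + 30×25 + 28×45 + 26×15 + 21×15 = 3800.

3800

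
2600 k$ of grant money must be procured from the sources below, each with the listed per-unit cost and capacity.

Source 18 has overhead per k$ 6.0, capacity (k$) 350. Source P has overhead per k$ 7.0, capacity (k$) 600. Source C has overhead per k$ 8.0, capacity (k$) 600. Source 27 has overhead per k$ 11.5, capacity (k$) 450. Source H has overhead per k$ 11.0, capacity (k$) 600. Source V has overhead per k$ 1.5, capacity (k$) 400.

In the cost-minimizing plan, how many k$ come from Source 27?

50

Cheapest first:
Source V (1.5): use full 400 — 2200 k$ to go.
Take 350 from Source 18 at 6.0 — need 1850 more.
Take 600 from Source P at 7.0 — need 1250 more.
Source C at 8.0: take all 600 k$ — 650 still needed.
Source H (11.0): use full 600 — 50 k$ to go.
Source 27 (11.5): take the remaining 50 — done.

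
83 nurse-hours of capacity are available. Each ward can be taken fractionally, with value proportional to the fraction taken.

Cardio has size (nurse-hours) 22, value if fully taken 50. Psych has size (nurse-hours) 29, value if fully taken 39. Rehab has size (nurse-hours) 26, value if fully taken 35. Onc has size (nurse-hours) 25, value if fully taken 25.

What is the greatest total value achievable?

Best value per unit of size first: Cardio 50/22≈2.27, Rehab 35/26≈1.35, Psych 39/29≈1.34, Onc 25/25≈1.
Cardio: take in full, 22 nurse-hours for value 50 — 61 left.
Rehab: take in full, 26 nurse-hours for value 35 — 35 left.
All 29 nurse-hours of Psych fit (value 39) — 6 remain.
6 nurse-hours left: a 6/25 share of Onc gives 25×6/25 = 6.
Total value = 130.

130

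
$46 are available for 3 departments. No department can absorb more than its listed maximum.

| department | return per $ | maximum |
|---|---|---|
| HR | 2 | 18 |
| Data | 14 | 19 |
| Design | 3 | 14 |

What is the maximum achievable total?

334

Order the departments by return per $: Data 14 > Design 3 > HR 2.
Give Data 19 to hit its cap of 19 → 27 left.
Design takes 14 to reach its cap of 14 → 13 left.
HR: +13 (room for 18) → 13. Pool exhausted.
Total = 2×13 + 14×19 + 3×14 = 334.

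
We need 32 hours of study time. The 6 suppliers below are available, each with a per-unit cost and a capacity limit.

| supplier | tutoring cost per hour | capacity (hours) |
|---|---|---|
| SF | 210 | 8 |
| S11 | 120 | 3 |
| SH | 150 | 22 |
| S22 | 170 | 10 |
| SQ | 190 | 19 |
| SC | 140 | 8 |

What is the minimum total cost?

Use suppliers in increasing cost order.
Take 3 from S11 at 120 → need 29 more.
SC at 140: take all 8 hours → 21 still needed.
Take 21 from SH at 150 to finish.
S22, SQ, SF: unused.
Cost = 3×120 + 8×140 + 21×150 = 4630.

4630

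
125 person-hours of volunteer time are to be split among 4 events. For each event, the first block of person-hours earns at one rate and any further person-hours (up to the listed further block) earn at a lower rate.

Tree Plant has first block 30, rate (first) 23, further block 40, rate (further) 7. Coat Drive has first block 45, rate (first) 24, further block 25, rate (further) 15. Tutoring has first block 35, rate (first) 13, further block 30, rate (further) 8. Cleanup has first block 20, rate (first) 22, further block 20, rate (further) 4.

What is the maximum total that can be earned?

Treat each block as its own option and order by rate: Coat Drive/T1 24 > Tree Plant/T1 23 > Cleanup/T1 22 > Coat Drive/T2 15 > Tutoring/T1 13 > Tutoring/T2 8 > Tree Plant/T2 7 > Cleanup/T2 4.
Coat Drive T1 at 24: fill all 45 — 80 left.
Tree Plant T1 at 23: fill all 30 — 50 left.
Fill Cleanup T1 block (20 at 22) — 30 left.
Coat Drive/T2 (15): +25 — 5 left.
5 remain; put them into Tutoring T1 at 13.
Total = 24×45 + 23×30 + 22×20 + 15×25 + 13×5 = 2650.

2650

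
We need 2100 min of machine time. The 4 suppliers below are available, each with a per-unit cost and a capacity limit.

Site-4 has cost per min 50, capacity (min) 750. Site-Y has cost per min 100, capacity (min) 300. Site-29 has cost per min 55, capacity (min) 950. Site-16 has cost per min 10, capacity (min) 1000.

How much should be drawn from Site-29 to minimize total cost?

Cheapest first:
Take 1000 from Site-16 at 10 — need 1100 more.
Site-4 (50): use full 750 — 350 min to go.
Site-29 (55): take the remaining 350 — done.
Site-Y: unused.

350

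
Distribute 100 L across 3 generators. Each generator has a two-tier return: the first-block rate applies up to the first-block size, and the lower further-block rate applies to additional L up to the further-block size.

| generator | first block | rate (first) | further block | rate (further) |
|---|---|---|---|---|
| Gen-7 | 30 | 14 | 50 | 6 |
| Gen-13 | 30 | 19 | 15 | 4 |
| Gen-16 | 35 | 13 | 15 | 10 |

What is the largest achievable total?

Rank every tier by rate: Gen-13/first 19 > Gen-7/first 14 > Gen-16/first 13 > Gen-16/second 10 > Gen-7/second 6 > Gen-13/second 4.
Fill Gen-13 first block (30 at 19) — 70 left.
Fill Gen-7 first block (30 at 14) — 40 left.
Gen-16/first (13): +35 — 5 left.
5 remain; put them into Gen-16 second at 10.
Total = 19×30 + 14×30 + 13×35 + 10×5 = 1495.

1495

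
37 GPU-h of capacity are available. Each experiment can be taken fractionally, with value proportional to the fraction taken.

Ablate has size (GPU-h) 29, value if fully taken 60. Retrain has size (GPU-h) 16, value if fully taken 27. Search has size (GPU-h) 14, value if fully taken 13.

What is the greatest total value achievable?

Sort by value density: Ablate 60/29≈2.07, Retrain 27/16≈1.69, Search 13/14≈0.929.
Ablate: take in full, 29 GPU-h for value 60 ; 8 left.
8 GPU-h left: a 8/16 share of Retrain gives 27×8/16 = 13.5.
Total value = 73.5.

73.5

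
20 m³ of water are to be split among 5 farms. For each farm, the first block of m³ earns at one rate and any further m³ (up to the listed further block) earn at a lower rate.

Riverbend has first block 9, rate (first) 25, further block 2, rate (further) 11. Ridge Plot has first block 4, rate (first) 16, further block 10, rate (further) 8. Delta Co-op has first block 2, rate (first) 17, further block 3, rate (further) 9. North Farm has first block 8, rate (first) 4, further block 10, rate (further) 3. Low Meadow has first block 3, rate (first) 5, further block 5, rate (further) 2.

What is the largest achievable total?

Rank every tier by rate: Riverbend/tier1 25 > Delta Co-op/tier1 17 > Ridge Plot/tier1 16 > Riverbend/tier2 11 > Delta Co-op/tier2 9 > Ridge Plot/tier2 8 > Low Meadow/tier1 5 > North Farm/tier1 4 > North Farm/tier2 3 > Low Meadow/tier2 2.
Riverbend/tier1 (25): +9 — 11 left.
Delta Co-op/tier1 (17): +2 — 9 left.
Ridge Plot/tier1 (16): +4 — 5 left.
Fill Riverbend tier2 block (2 at 11) — 3 left.
Delta Co-op/tier2 (9): +3 — 0 left.
Total = 25×9 + 17×2 + 16×4 + 11×2 + 9×3 = 372.

372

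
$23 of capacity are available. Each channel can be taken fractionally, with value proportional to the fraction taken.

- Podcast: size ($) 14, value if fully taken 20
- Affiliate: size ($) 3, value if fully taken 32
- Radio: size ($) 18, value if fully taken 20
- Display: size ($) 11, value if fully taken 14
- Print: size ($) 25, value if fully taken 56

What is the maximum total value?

Sort by value density: Affiliate 32/3≈10.7, Print 56/25≈2.24, Podcast 20/14≈1.43, Display 14/11≈1.27, Radio 20/18≈1.11.
Take all of Affiliate (3 $, value 32) ; 20 $ left.
Fill the last 20 $ with part of Print: 20/25 of it earns 44.8.
Total value = 76.8.

76.8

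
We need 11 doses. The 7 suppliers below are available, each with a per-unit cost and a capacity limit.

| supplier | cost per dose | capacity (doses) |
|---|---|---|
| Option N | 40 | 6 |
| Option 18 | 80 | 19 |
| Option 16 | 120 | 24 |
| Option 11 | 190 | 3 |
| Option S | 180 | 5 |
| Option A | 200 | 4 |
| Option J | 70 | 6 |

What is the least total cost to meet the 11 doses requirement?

590

Use suppliers in increasing cost order.
Take 6 from Option N at 40 ; need 5 more.
Option J at 70: take 5 of its 6 ; requirement met.
Option 18, Option 16, Option S, Option 11, Option A: unused.
Cost = 6×40 + 5×70 = 590.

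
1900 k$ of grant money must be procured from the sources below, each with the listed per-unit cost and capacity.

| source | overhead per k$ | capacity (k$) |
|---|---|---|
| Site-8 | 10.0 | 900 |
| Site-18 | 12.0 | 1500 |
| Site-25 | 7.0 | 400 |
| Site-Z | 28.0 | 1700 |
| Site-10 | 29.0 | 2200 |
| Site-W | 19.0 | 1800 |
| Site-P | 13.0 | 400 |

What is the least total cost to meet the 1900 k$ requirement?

Use sources in increasing cost order.
Take 400 from Site-25 at 7.0 — need 1500 more.
Site-8 (10.0): use full 900 — 600 k$ to go.
Site-18 at 12.0: take 600 of its 1500 — requirement met.
Site-P, Site-W, Site-Z, Site-10: unused.
Cost = 400×7.0 + 900×10.0 + 600×12.0 = 19000.

19000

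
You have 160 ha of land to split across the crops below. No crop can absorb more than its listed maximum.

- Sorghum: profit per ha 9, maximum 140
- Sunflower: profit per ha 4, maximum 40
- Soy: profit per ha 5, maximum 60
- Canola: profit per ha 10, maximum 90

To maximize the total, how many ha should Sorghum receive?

Order the crops by profit per ha: Canola 10 > Sorghum 9 > Soy 5 > Sunflower 4.
Give Canola 90 to hit its cap of 90 — 70 left.
Sorghum: +70 (room for 140) → 70. Pool exhausted.

70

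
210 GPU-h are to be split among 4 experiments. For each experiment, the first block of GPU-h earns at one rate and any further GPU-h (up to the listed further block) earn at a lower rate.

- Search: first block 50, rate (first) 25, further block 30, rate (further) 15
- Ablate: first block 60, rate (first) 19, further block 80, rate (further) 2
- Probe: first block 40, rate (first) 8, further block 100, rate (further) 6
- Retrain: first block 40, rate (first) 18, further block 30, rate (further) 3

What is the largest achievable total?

3800

Order all 8 blocks by rate: Search/T1 25 > Ablate/T1 19 > Retrain/T1 18 > Search/T2 15 > Probe/T1 8 > Probe/T2 6 > Retrain/T2 3 > Ablate/T2 2.
Fill Search T1 block (50 at 25) — 160 left.
Fill Ablate T1 block (60 at 19) — 100 left.
Fill Retrain T1 block (40 at 18) — 60 left.
Search/T2 (15): +30 — 30 left.
30 remain; put them into Probe T1 at 8.
Total = 25×50 + 19×60 + 18×40 + 15×30 + 8×30 = 3800.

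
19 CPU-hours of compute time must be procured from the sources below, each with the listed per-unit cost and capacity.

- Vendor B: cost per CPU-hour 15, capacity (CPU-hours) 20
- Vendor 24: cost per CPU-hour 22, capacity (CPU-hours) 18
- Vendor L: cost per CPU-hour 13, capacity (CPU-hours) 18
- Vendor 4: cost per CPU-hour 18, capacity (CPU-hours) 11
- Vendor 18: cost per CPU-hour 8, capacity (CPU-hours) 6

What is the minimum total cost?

Fill from the cheapest source first.
Take 6 from Vendor 18 at 8 ; need 13 more.
Vendor L (13): take the remaining 13 ; done.
Vendor B, Vendor 4, Vendor 24: unused.
Cost = 6×8 + 13×13 = 217.

217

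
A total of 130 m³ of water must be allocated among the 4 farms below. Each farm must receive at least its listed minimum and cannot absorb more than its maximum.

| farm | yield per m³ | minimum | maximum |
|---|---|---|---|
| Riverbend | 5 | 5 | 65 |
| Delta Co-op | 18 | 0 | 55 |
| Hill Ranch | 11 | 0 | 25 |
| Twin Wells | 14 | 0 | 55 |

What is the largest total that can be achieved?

1950

Meeting every minimum uses 5+0+0+0 = 5 m³, leaving 125.
Order the farms by yield per m³: Delta Co-op 18 > Twin Wells 14 > Hill Ranch 11 > Riverbend 5.
Delta Co-op: +55 to 55 (cap) ; 70 left.
Twin Wells takes 55 more to reach its cap of 55 ; 15 left.
Hill Ranch: +15 (room for 25) → 15. Pool exhausted.
Total = 5×5 + 18×55 + 11×15 + 14×55 = 1950.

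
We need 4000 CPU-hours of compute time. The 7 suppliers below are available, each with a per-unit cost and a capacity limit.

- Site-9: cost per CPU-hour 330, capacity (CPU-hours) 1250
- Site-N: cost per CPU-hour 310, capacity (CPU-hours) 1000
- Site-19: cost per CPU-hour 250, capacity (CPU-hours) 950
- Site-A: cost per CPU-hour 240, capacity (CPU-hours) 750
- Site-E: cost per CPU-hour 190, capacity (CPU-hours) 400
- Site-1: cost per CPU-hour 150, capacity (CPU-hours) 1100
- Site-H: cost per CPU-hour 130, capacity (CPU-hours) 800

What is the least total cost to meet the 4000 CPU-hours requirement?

Fill from the cheapest supplier first.
Site-H (130): use full 800 — 3200 CPU-hours to go.
Site-1 (150): use full 1100 — 2100 CPU-hours to go.
Site-E at 190: take all 400 CPU-hours — 1700 still needed.
Site-A (240): use full 750 — 950 CPU-hours to go.
Site-19 (250): use full 950 — 0 CPU-hours to go.
Site-N, Site-9: unused.
Cost = 800×130 + 1100×150 + 400×190 + 750×240 + 950×250 = 762500.

762500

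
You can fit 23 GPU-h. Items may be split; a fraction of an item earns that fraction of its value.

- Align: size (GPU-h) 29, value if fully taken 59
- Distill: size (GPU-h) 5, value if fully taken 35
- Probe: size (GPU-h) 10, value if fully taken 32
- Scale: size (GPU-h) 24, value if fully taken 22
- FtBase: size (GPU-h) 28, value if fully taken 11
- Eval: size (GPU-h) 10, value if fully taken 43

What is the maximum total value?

Best value per unit of size first: Distill 35/5≈7, Eval 43/10≈4.3, Probe 32/10≈3.2, Align 59/29≈2.03, Scale 22/24≈0.917, FtBase 11/28≈0.393.
Take all of Distill (5 GPU-h, value 35) → 18 GPU-h left.
Eval: take in full, 10 GPU-h for value 43 → 8 left.
8 GPU-h left: a 8/10 share of Probe gives 32×8/10 = 25.6.
Total value = 103.6.

103.6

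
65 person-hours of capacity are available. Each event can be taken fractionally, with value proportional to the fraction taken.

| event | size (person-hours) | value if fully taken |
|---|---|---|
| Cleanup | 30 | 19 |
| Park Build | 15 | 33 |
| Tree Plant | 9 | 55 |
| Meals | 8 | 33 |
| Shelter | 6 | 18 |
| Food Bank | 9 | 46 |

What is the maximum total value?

Rank by value-to-size ratio: Tree Plant 55/9≈6.11, Food Bank 46/9≈5.11, Meals 33/8≈4.12, Shelter 18/6≈3, Park Build 33/15≈2.2, Cleanup 19/30≈0.633.
All 9 person-hours of Tree Plant fit (value 55) ; 56 remain.
All 9 person-hours of Food Bank fit (value 46) ; 47 remain.
Meals: take in full, 8 person-hours for value 33 ; 39 left.
All 6 person-hours of Shelter fit (value 18) ; 33 remain.
Take all of Park Build (15 person-hours, value 33) ; 18 person-hours left.
18 person-hours left: a 18/30 share of Cleanup gives 19×18/30 = 11.4.
Total value = 196.4.

196.4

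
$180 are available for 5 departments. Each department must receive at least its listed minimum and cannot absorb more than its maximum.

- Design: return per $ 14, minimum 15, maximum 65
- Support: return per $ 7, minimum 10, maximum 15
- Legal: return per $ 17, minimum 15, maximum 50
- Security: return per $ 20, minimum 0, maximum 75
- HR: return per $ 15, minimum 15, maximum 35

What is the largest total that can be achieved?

Meeting every minimum uses 15+10+15+0+15 = 55 $, leaving 125.
Rank by return per $: Security 20 > Legal 17 > HR 15 > Design 14 > Support 7.
Security: +75 to 75 (cap) ; 50 left.
Legal takes 35 more to reach its cap of 50 ; 15 left.
HR has room for 20 more but only 15 remain, so it gets 30.
Total = 14×15 + 7×10 + 17×50 + 20×75 + 15×30 = 3080.

3080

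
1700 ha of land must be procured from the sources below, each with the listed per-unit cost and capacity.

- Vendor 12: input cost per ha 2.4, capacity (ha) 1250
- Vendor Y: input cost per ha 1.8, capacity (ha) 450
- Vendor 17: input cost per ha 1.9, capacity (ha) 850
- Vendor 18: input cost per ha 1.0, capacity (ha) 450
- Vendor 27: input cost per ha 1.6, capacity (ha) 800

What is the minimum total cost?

Fill from the cheapest source first.
Vendor 18 at 1.0: take all 450 ha ; 1250 still needed.
Vendor 27 (1.6): use full 800 ; 450 ha to go.
Vendor Y at 1.8: take all 450 ha ; 0 still needed.
Vendor 17, Vendor 12: unused.
Cost = 450×1.0 + 800×1.6 + 450×1.8 = 2540.

2540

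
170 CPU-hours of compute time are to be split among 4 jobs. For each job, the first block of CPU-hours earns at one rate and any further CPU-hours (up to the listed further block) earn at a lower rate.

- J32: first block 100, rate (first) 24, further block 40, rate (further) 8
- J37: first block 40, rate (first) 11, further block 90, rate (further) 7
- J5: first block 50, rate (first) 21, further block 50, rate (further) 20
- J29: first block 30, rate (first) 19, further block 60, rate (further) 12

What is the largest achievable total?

3850

Treat each block as its own option and order by rate: J32/first 24 > J5/first 21 > J5/second 20 > J29/first 19 > J29/second 12 > J37/first 11 > J32/second 8 > J37/second 7.
J32 first at 24: fill all 100 ; 70 left.
J5 first at 21: fill all 50 ; 20 left.
J5 second at 20: only 20 left, fill 20.
Total = 24×100 + 21×50 + 20×20 = 3850.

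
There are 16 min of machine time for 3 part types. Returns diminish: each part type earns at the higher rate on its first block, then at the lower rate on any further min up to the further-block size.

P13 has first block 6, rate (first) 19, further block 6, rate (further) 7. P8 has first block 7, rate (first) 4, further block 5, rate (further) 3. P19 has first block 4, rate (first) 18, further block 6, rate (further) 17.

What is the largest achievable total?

288

Rank every tier by rate: P13/tier1 19 > P19/tier1 18 > P19/tier2 17 > P13/tier2 7 > P8/tier1 4 > P8/tier2 3.
P13/tier1 (19): +6 ; 10 left.
P19/tier1 (18): +4 ; 6 left.
P19/tier2 (17): +6 ; 0 left.
Total = 19×6 + 18×4 + 17×6 = 288.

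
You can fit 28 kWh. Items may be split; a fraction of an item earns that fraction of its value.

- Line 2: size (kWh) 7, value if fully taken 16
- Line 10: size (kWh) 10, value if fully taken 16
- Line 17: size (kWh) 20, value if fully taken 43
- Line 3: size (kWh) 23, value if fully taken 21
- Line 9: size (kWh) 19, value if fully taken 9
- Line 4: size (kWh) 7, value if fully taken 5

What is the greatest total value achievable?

60.6

Sort by value density: Line 2 16/7≈2.29, Line 17 43/20≈2.15, Line 10 16/10≈1.6, Line 3 21/23≈0.913, Line 4 5/7≈0.714, Line 9 9/19≈0.474.
Take all of Line 2 (7 kWh, value 16) — 21 kWh left.
All 20 kWh of Line 17 fit (value 43) — 1 remain.
Fill the last 1 kWh with part of Line 10: 1/10 of it earns 1.6.
Total value = 60.6.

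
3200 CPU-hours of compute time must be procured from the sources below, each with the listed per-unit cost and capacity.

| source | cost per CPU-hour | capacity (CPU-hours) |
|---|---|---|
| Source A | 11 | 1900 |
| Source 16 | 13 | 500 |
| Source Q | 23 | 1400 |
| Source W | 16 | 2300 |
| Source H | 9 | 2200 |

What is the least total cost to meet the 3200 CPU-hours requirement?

Cheapest first:
Take 2200 from Source H at 9 ; need 1000 more.
Source A (11): take the remaining 1000 ; done.
Source 16, Source W, Source Q: unused.
Cost = 2200×9 + 1000×11 = 30800.

30800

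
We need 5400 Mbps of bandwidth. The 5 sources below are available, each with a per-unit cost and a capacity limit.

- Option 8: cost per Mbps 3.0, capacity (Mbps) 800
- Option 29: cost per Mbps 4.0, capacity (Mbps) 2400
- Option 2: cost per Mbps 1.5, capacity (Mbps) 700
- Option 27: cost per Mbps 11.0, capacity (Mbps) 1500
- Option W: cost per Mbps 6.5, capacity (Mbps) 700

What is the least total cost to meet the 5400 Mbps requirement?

Cheapest first:
Option 2 (1.5): use full 700 — 4700 Mbps to go.
Option 8 at 3.0: take all 800 Mbps — 3900 still needed.
Option 29 (4.0): use full 2400 — 1500 Mbps to go.
Option W at 6.5: take all 700 Mbps — 800 still needed.
Option 27 at 11.0: take 800 of its 1500 — requirement met.
Cost = 700×1.5 + 800×3.0 + 2400×4.0 + 700×6.5 + 800×11.0 = 26400.

26400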